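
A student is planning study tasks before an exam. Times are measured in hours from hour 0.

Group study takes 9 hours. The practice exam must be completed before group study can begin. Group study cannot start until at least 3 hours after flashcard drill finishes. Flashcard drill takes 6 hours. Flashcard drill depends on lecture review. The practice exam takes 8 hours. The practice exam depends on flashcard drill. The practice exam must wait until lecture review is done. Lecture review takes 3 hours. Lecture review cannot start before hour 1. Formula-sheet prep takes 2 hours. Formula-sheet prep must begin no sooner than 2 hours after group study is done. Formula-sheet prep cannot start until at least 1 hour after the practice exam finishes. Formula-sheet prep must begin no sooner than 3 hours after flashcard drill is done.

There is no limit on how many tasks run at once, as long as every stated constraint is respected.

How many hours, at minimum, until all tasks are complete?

31

Lecture review waits on its own release at hour 1, so it starts at hour 1 and finishes at 1 + 3 = hour 4.
Flashcard drill waits on lecture review (finishes hour 4), so it starts at hour 4 and finishes at 4 + 6 = hour 10.
The practice exam has to wait for flashcard drill (finishes hour 10); lecture review (finishes hour 4). The latest of these is hour 10, so the practice exam runs hour 10 to 10 + 8 = hour 18.
For group study: the practice exam (finishes hour 18); flashcard drill (finishes hour 10, plus 3-hour gap → hour 13). Taking the maximum gives a start of hour 18, and it finishes at 18 + 9 = hour 27.
Formula-sheet prep has to wait for group study (finishes hour 27, plus 2-hour gap → hour 29); the practice exam (finishes hour 18, plus 1-hour gap → hour 19); flashcard drill (finishes hour 10, plus 3-hour gap → hour 13). The latest of these is hour 29, so formula-sheet prep runs hour 29 to 29 + 2 = hour 31.
All tasks are finished once the last one completes. Finish times: Lecture review at 4, Flashcard drill at 10, The practice exam at 18, Group study at 27, Formula-sheet prep at 31. The latest is hour 31.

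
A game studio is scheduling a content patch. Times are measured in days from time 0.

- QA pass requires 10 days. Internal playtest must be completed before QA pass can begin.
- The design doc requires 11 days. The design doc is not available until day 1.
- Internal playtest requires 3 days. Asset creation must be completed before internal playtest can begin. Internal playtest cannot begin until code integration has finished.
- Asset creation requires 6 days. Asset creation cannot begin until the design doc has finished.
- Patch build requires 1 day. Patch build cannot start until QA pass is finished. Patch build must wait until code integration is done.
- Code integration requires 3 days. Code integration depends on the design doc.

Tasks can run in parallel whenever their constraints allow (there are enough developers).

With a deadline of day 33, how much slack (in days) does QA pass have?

1

After its own release at day 1, the design doc can start at day 1 and finishes at day 12.
After the design doc (finishes day 12), code integration can start at day 12 and finishes at day 15.
Asset creation cannot begin until the design doc (finishes day 12). It runs from day 12 to 12 + 6 = day 18.
Internal playtest has to wait for asset creation (finishes day 18); code integration (finishes day 15). The latest of these is day 18, so internal playtest runs day 18 to 18 + 3 = day 21.
QA pass cannot begin until internal playtest (finishes day 21). It runs from day 21 to 21 + 10 = day 31.

Working backward from the deadline:
Patch build has no dependents, so it just needs to finish by day 33. Starting by 33 − 1 = day 32 achieves that.
QA pass has to be done before patch build (must start by day 32). That means finishing by day 32, i.e. starting by 32 − 10 = day 22.
So QA pass can start as early as day 21 and as late as day 22, giving 22 − 21 = 1 day of slack.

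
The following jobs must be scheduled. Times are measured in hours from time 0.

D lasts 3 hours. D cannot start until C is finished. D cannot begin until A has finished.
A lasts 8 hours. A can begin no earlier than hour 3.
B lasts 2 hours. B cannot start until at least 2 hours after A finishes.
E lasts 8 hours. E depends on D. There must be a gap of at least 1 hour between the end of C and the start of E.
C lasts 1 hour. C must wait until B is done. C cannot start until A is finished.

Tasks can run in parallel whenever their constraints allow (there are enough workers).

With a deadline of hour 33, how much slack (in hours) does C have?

6

A cannot begin until its own release at hour 3. It runs from hour 3 to 3 + 8 = hour 11.
B cannot begin until A (finishes hour 11, plus 2-hour gap → hour 13). It runs from hour 13 to 13 + 2 = hour 15.
For C: B (finishes hour 15); A (finishes hour 11). Taking the maximum gives a start of hour 15, and it finishes at 15 + 1 = hour 16.

Working backward from the deadline:
E must finish by hour 33; it takes 8 hours, so it must start by 33 − 8 = hour 25.
D has to be done before E (must start by hour 25). That means finishing by hour 25, i.e. starting by 25 − 3 = hour 22.
C must finish in time for D (must start by hour 22); E (must start by hour 25, minus 1-hour gap → hour 24). The tightest is hour 22, so C must start by 22 − 1 = hour 21.
So C can start as early as hour 15 and as late as hour 21, giving 21 − 15 = 6 hours of slack.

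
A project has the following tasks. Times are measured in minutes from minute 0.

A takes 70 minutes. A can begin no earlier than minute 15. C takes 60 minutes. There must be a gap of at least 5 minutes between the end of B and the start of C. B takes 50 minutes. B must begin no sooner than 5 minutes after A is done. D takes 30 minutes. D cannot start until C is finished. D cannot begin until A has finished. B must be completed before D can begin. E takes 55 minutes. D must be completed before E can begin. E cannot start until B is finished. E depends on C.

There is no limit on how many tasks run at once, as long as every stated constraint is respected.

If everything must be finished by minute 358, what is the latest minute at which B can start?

158

E must finish by minute 358; it takes 55 minutes, so it must start by 358 − 55 = minute 303.
D feeds into E (must start by minute 303); so D must finish by minute 303 and therefore start by minute 273.
For C: D (must start by minute 273); E (must start by minute 303). The most restrictive is minute 273; with a 60-minute duration, C must start by minute 213.
B feeds C (must start by minute 213, minus 5-minute gap → minute 208); D (must start by minute 273); E (must start by minute 303). Taking the minimum, B must finish by minute 208 and start by 208 − 50 = minute 158.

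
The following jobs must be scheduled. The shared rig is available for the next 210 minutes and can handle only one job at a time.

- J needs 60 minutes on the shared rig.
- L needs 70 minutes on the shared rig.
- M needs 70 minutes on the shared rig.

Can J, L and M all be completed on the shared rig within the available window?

Running back to back, the jobs need 60 + 70 + 70 = 200 minutes on the shared rig.
Since 200 ≤ 210, they fit within the window.

Yes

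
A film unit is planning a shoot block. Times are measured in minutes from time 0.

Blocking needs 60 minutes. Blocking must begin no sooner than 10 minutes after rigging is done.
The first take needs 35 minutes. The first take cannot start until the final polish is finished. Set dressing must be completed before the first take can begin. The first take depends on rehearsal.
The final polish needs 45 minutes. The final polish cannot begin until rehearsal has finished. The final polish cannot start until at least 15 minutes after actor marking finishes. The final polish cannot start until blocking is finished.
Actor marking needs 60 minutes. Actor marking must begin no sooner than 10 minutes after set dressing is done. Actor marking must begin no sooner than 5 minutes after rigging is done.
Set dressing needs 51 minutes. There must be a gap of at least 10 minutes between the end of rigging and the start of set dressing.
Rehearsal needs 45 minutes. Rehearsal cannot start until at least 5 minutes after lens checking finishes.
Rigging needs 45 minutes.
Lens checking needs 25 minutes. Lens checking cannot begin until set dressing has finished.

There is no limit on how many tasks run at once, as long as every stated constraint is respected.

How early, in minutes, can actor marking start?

116

Rigging has no prerequisites, so it starts at minute 0 and finishes at minute 45.
After rigging (finishes minute 45, plus 10-minute gap → minute 55), set dressing can start at minute 55 and finishes at minute 106.
Actor marking waits on set dressing (finishes minute 106, plus 10-minute gap → minute 116); rigging (finishes minute 45, plus 5-minute gap → minute 50). The latest of these is minute 116, which is the earliest actor marking can start.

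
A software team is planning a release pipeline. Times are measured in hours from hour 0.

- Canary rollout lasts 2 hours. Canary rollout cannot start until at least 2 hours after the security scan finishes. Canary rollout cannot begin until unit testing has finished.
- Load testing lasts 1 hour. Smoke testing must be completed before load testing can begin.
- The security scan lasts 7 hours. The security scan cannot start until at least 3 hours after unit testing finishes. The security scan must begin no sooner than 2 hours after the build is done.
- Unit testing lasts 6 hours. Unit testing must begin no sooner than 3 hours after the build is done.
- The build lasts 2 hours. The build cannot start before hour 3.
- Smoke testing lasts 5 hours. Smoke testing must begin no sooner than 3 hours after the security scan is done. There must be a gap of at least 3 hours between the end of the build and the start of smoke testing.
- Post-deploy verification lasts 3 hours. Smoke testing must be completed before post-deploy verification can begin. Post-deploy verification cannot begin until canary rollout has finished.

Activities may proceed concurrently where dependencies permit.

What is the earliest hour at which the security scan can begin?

The build waits on its own release at hour 3, so it starts at hour 3 and finishes at 3 + 2 = hour 5.
Unit testing cannot begin until the build (finishes hour 5, plus 3-hour gap → hour 8). It runs from hour 8 to 8 + 6 = hour 14.
The security scan waits on unit testing (finishes hour 14, plus 3-hour gap → hour 17); the build (finishes hour 5, plus 2-hour gap → hour 7). The latest of these is hour 17, which is the earliest the security scan can start.

17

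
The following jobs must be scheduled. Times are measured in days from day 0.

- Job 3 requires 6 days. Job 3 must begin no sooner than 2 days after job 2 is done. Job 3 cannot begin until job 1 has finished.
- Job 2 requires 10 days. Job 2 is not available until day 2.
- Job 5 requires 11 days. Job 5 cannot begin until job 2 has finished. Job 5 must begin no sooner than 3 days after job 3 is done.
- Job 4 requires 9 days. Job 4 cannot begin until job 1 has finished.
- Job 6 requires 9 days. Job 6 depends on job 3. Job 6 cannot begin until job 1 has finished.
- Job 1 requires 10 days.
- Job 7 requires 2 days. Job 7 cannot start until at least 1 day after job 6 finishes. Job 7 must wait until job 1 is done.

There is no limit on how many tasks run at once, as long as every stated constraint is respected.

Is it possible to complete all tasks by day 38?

Yes

Job 2 waits on its own release at day 2, so it starts at day 2 and finishes at 2 + 10 = day 12.
Job 1 has no prerequisites, so it starts at day 0 and finishes at day 10.
After job 1 (finishes day 10), job 4 can start at day 10 and finishes at day 19.
For job 3: job 2 (finishes day 12, plus 2-day gap → day 14); job 1 (finishes day 10). Taking the maximum gives a start of day 14, and it finishes at 14 + 6 = day 20.
Job 6 cannot start until job 3 (finishes day 20); job 1 (finishes day 10). The controlling bound is day 20, so job 6 finishes at 20 + 9 = day 29.
Job 7 has to wait for job 6 (finishes day 29, plus 1-day gap → day 30); job 1 (finishes day 10). The latest of these is day 30, so job 7 runs day 30 to 30 + 2 = day 32.
Job 5 has to wait for job 2 (finishes day 12); job 3 (finishes day 20, plus 3-day gap → day 23). The latest of these is day 23, so job 5 runs day 23 to 23 + 11 = day 34.
Every task is finished by day 34, which is no later than the deadline of 38, so the schedule is feasible.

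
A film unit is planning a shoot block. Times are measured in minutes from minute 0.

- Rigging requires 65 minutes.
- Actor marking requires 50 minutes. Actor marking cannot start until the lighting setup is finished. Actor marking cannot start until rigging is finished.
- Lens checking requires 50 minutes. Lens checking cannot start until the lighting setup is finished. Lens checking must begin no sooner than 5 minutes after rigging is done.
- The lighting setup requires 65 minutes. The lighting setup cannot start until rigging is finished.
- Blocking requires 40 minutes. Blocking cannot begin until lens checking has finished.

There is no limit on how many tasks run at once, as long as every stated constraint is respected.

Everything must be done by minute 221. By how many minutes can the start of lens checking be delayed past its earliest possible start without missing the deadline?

1

Nothing blocks rigging, so it runs from minute 0 to minute 65.
The lighting setup cannot begin until rigging (finishes minute 65). It runs from minute 65 to 65 + 65 = minute 130.
For lens checking: the lighting setup (finishes minute 130); rigging (finishes minute 65, plus 5-minute gap → minute 70). Taking the maximum gives a start of minute 130, and it finishes at 130 + 50 = minute 180.

Working backward from the deadline:
Blocking has no dependents, so it just needs to finish by minute 221. Starting by 221 − 40 = minute 181 achieves that.
Lens checking has to be done before blocking (must start by minute 181). That means finishing by minute 181, i.e. starting by 181 − 50 = minute 131.
So lens checking can start as early as minute 130 and as late as minute 131, giving 131 − 130 = 1 minute of slack.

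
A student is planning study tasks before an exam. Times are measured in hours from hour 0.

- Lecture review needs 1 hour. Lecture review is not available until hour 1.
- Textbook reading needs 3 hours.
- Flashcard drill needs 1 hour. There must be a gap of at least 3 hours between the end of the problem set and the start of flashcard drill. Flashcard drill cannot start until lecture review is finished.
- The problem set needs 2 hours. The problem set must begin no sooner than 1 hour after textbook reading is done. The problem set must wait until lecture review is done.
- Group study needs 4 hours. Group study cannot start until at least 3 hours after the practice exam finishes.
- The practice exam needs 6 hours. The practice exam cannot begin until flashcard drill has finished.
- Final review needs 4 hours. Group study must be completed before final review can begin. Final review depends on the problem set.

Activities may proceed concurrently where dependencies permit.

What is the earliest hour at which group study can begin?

19

Lecture review cannot begin until its own release at hour 1. It runs from hour 1 to 1 + 1 = hour 2.
Textbook reading can start immediately at hour 0; it finishes at hour 3.
The problem set cannot start until textbook reading (finishes hour 3, plus 1-hour gap → hour 4); lecture review (finishes hour 2). The controlling bound is hour 4, so the problem set finishes at 4 + 2 = hour 6.
Flashcard drill needs all of the problem set (finishes hour 6, plus 3-hour gap → hour 9); lecture review (finishes hour 2). That puts its earliest start at hour 9; it finishes at 9 + 1 = hour 10.
After flashcard drill (finishes hour 10), the practice exam can start at hour 10 and finishes at hour 16.
Group study waits on the practice exam (finishes hour 16, plus 3-hour gap → hour 19), so the earliest it can start is hour 19.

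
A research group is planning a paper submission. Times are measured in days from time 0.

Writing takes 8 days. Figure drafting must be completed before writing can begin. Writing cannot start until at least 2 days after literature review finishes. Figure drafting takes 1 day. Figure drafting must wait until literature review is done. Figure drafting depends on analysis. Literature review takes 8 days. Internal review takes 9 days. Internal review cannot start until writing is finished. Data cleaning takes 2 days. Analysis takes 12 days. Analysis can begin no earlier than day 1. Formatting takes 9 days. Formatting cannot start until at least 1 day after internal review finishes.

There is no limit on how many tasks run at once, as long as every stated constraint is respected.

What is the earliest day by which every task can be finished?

After its own release at day 1, analysis can start at day 1 and finishes at day 13.
Data cleaning can start immediately at day 0; it finishes at day 2.
Literature review has no prerequisites, so it starts at day 0 and finishes at day 8.
Figure drafting has to wait for literature review (finishes day 8); analysis (finishes day 13). The latest of these is day 13, so figure drafting runs day 13 to 13 + 1 = day 14.
Writing has to wait for figure drafting (finishes day 14); literature review (finishes day 8, plus 2-day gap → day 10). The latest of these is day 14, so writing runs day 14 to 14 + 8 = day 22.
After writing (finishes day 22), internal review can start at day 22 and finishes at day 31.
Formatting cannot begin until internal review (finishes day 31, plus 1-day gap → day 32). It runs from day 32 to 32 + 9 = day 41.
All tasks are finished once the last one completes. Finish times: Literature review at 8, Data cleaning at 2, Analysis at 13, Figure drafting at 14, Writing at 22, Internal review at 31, Formatting at 41. The latest is day 41.

41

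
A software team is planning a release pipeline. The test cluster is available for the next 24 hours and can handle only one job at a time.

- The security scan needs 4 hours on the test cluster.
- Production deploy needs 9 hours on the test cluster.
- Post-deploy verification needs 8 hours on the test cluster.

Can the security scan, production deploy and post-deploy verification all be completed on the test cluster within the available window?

Running back to back, the jobs need 4 + 9 + 8 = 21 hours on the test cluster.
Since 21 ≤ 24, they fit within the window.

Yes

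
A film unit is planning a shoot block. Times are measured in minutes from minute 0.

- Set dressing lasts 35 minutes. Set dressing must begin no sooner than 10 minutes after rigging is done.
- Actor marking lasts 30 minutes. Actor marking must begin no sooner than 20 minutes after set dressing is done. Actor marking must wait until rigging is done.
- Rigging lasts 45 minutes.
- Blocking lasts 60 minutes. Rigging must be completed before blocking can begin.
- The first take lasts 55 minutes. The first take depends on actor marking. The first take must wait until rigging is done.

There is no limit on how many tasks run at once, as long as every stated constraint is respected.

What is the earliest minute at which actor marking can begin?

110

Nothing blocks rigging, so it runs from minute 0 to minute 45.
Set dressing cannot begin until rigging (finishes minute 45, plus 10-minute gap → minute 55). It runs from minute 55 to 55 + 35 = minute 90.
Actor marking waits on set dressing (finishes minute 90, plus 20-minute gap → minute 110); rigging (finishes minute 45). The latest of these is minute 110, which is the earliest actor marking can start.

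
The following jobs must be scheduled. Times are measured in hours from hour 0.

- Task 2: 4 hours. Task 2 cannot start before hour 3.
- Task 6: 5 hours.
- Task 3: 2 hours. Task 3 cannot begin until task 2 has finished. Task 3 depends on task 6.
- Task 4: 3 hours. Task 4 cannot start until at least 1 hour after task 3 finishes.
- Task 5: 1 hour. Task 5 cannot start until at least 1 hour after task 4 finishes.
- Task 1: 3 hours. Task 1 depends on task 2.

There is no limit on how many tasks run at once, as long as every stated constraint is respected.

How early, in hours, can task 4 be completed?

13

Task 6 has no prerequisites, so it starts at hour 0 and finishes at hour 5.
Task 2 waits on its own release at hour 3, so it starts at hour 3 and finishes at 3 + 4 = hour 7.
Task 3 has to wait for task 2 (finishes hour 7); task 6 (finishes hour 5). The latest of these is hour 7, so task 3 runs hour 7 to 7 + 2 = hour 9.
Task 4 cannot begin until task 3 (finishes hour 9, plus 1-hour gap → hour 10). It runs from hour 10 to 10 + 3 = hour 13.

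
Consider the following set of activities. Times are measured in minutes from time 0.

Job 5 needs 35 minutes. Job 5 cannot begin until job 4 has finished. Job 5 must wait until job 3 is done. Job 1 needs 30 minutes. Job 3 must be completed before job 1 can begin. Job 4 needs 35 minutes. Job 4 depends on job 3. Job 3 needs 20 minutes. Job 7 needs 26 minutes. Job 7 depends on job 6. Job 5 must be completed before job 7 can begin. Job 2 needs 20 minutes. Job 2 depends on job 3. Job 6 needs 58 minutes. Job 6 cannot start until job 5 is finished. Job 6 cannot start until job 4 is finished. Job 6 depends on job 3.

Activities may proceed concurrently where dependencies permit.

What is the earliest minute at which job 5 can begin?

55

Nothing blocks job 3, so it runs from minute 0 to minute 20.
After job 3 (finishes minute 20), job 4 can start at minute 20 and finishes at minute 55.
Job 5 waits on job 4 (finishes minute 55); job 3 (finishes minute 20). The latest of these is minute 55, which is the earliest job 5 can start.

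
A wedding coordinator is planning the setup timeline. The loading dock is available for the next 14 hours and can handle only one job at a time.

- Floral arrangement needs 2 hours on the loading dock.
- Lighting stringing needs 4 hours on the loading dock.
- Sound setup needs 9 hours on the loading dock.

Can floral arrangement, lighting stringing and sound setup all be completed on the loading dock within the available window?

Running back to back, the jobs need 2 + 4 + 9 = 15 hours on the loading dock.
Since 15 > 14, they cannot all fit.

No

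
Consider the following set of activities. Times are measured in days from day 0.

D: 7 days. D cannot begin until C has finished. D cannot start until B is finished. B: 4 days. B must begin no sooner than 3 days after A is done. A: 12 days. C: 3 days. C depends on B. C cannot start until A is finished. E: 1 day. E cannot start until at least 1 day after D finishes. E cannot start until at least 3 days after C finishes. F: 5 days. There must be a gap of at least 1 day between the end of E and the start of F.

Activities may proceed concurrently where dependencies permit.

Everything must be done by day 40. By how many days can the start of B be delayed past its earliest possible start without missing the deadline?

Nothing blocks A, so it runs from day 0 to day 12.
B cannot begin until A (finishes day 12, plus 3-day gap → day 15). It runs from day 15 to 15 + 4 = day 19.

Working backward from the deadline:
To finish by day 40, F (duration 5) must start no later than day 35.
E must finish before F (must start by day 35, minus 1-day gap → day 34). With a 1-day duration, E must start by 34 − 1 = day 33.
D feeds into E (must start by day 33, minus 1-day gap → day 32); so D must finish by day 32 and therefore start by day 25.
C must finish in time for D (must start by day 25); E (must start by day 33, minus 3-day gap → day 30). The tightest is day 25, so C must start by 25 − 3 = day 22.
B feeds C (must start by day 22); D (must start by day 25). Taking the minimum, B must finish by day 22 and start by 22 − 4 = day 18.
So B can start as early as day 15 and as late as day 18, giving 18 − 15 = 3 days of slack.

3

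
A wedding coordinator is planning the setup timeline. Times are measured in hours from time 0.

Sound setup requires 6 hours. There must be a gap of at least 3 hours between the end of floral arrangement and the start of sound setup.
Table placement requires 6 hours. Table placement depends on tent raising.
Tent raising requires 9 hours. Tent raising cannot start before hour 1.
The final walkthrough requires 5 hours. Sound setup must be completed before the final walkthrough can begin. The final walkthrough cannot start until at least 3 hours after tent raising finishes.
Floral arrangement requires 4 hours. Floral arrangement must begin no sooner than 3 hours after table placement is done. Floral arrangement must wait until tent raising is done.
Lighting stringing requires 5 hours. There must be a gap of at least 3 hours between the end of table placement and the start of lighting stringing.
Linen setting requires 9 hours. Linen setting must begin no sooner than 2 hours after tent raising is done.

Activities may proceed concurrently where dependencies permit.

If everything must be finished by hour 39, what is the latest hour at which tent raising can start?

3

Nothing follows the final walkthrough; the deadline of hour 39 is its only limit. It must start by 39 − 5 = hour 34.
Since the final walkthrough (must start by hour 34) depends on it, sound setup must finish by hour 34. Backing off its 6-hour duration gives a latest start of hour 28.
Floral arrangement must finish before sound setup (must start by hour 28, minus 3-hour gap → hour 25). With a 4-hour duration, floral arrangement must start by 25 − 4 = hour 21.
To finish by hour 39, lighting stringing (duration 5) must start no later than hour 34.
Table placement feeds floral arrangement (must start by hour 21, minus 3-hour gap → hour 18); lighting stringing (must start by hour 34, minus 3-hour gap → hour 31). Taking the minimum, table placement must finish by hour 18 and start by 18 − 6 = hour 12.
Linen setting must finish by hour 39; it takes 9 hours, so it must start by 39 − 9 = hour 30.
Tent raising has several dependents: table placement (must start by hour 12); linen setting (must start by hour 30, minus 2-hour gap → hour 28); floral arrangement (must start by hour 21); the final walkthrough (must start by hour 34, minus 3-hour gap → hour 31). The earliest of those limits is hour 12, so tent raising must start by 12 − 9 = hour 3.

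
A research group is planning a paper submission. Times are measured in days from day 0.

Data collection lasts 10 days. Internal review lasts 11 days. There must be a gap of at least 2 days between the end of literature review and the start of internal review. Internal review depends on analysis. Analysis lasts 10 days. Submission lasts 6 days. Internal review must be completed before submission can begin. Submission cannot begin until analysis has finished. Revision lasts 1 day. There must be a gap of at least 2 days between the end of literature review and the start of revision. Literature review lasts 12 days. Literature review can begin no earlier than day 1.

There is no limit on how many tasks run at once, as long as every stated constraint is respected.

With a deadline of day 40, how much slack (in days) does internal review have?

Analysis has no prerequisites, so it starts at day 0 and finishes at day 10.
Literature review waits on its own release at day 1, so it starts at day 1 and finishes at 1 + 12 = day 13.
Internal review cannot start until literature review (finishes day 13, plus 2-day gap → day 15); analysis (finishes day 10). The controlling bound is day 15, so internal review finishes at 15 + 11 = day 26.

Working backward from the deadline:
Nothing follows submission; the deadline of day 40 is its only limit. It must start by 40 − 6 = day 34.
Internal review must finish before submission (must start by day 34). With an 11-day duration, internal review must start by 34 − 11 = day 23.
So internal review can start as early as day 15 and as late as day 23, giving 23 − 15 = 8 days of slack.

8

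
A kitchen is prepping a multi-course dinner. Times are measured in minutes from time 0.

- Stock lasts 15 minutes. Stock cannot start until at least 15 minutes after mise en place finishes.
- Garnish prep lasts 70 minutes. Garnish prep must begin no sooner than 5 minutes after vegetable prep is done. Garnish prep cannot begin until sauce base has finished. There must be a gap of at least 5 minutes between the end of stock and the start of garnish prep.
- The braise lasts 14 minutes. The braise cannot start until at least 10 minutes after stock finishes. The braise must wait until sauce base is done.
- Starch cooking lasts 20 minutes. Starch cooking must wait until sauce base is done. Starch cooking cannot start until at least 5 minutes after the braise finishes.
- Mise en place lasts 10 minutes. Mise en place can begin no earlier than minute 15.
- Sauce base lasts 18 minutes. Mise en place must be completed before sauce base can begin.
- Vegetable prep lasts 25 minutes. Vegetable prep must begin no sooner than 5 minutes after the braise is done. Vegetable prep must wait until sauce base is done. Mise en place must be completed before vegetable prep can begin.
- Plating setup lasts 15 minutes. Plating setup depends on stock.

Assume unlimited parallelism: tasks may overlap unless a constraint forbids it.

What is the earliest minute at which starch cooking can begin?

Mise en place waits on its own release at minute 15, so it starts at minute 15 and finishes at 15 + 10 = minute 25.
After mise en place (finishes minute 25), sauce base can start at minute 25 and finishes at minute 43.
Stock cannot begin until mise en place (finishes minute 25, plus 15-minute gap → minute 40). It runs from minute 40 to 40 + 15 = minute 55.
The braise needs all of stock (finishes minute 55, plus 10-minute gap → minute 65); sauce base (finishes minute 43). That puts its earliest start at minute 65; it finishes at 65 + 14 = minute 79.
Starch cooking waits on sauce base (finishes minute 43); the braise (finishes minute 79, plus 5-minute gap → minute 84). The latest of these is minute 84, which is the earliest starch cooking can start.

84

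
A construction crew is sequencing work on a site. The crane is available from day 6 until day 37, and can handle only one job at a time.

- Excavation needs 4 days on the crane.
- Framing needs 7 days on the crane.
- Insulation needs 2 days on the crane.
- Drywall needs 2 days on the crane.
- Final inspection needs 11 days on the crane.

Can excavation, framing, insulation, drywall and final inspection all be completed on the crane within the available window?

The crane window is 37 − 6 = 31 days.
Running back to back, the jobs need 4 + 7 + 2 + 2 + 11 = 26 days on the crane.
Since 26 ≤ 31, they fit within the window.

Yes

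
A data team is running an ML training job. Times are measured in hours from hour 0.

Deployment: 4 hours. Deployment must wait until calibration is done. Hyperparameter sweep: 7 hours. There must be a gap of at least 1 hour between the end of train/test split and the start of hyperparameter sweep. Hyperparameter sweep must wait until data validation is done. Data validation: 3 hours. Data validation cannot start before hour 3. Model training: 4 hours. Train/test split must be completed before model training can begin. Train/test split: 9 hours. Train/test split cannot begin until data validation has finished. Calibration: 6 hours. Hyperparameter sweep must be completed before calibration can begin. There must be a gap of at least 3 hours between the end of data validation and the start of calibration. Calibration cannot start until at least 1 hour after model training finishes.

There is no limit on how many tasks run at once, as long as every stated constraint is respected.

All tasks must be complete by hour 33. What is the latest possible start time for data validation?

3

To finish by hour 33, deployment (duration 4) must start no later than hour 29.
Calibration has to be done before deployment (must start by hour 29). That means finishing by hour 29, i.e. starting by 29 − 6 = hour 23.
Hyperparameter sweep must finish before calibration (must start by hour 23). With a 7-hour duration, hyperparameter sweep must start by 23 − 7 = hour 16.
Model training must finish before calibration (must start by hour 23, minus 1-hour gap → hour 22). With a 4-hour duration, model training must start by 22 − 4 = hour 18.
For train/test split: hyperparameter sweep (must start by hour 16, minus 1-hour gap → hour 15); model training (must start by hour 18). The most restrictive is hour 15; with a 9-hour duration, train/test split must start by hour 6.
Data validation feeds train/test split (must start by hour 6); hyperparameter sweep (must start by hour 16); calibration (must start by hour 23, minus 3-hour gap → hour 20). Taking the minimum, data validation must finish by hour 6 and start by 6 − 3 = hour 3.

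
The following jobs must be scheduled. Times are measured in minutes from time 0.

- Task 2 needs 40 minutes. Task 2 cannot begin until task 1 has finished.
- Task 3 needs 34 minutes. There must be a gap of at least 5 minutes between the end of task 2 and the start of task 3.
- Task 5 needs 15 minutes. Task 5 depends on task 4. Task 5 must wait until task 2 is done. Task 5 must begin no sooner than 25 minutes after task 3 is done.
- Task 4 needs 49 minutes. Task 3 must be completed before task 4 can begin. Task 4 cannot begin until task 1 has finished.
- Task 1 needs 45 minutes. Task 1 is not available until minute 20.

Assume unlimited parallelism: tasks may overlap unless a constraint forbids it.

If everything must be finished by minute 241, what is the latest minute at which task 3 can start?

143

Task 5 has no dependents, so it just needs to finish by minute 241. Starting by 241 − 15 = minute 226 achieves that.
Task 4 must finish before task 5 (must start by minute 226). With a 49-minute duration, task 4 must start by 226 − 49 = minute 177.
For task 3: task 4 (must start by minute 177); task 5 (must start by minute 226, minus 25-minute gap → minute 201). The most restrictive is minute 177; with a 34-minute duration, task 3 must start by minute 143.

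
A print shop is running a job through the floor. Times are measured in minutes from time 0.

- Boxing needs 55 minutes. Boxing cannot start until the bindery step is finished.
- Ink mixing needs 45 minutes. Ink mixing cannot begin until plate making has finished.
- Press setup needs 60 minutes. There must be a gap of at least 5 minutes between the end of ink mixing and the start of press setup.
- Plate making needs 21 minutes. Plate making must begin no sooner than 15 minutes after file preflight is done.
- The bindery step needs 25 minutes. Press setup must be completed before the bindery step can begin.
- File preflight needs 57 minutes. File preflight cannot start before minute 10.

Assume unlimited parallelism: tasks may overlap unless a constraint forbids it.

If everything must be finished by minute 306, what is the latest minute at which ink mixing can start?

116

Nothing follows boxing; the deadline of minute 306 is its only limit. It must start by 306 − 55 = minute 251.
The bindery step has to be done before boxing (must start by minute 251). That means finishing by minute 251, i.e. starting by 251 − 25 = minute 226.
Press setup has to be done before the bindery step (must start by minute 226). That means finishing by minute 226, i.e. starting by 226 − 60 = minute 166.
Ink mixing feeds into press setup (must start by minute 166, minus 5-minute gap → minute 161); so ink mixing must finish by minute 161 and therefore start by minute 116.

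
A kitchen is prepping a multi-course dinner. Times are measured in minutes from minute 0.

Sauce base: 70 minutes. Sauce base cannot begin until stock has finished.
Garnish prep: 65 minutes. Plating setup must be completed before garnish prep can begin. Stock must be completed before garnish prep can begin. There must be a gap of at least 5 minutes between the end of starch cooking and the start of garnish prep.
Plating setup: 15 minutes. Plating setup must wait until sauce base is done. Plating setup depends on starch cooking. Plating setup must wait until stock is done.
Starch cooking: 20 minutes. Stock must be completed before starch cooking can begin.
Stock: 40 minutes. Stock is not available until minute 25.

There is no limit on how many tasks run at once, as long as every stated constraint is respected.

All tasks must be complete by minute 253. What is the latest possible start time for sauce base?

103

Nothing follows garnish prep; the deadline of minute 253 is its only limit. It must start by 253 − 65 = minute 188.
Plating setup must finish before garnish prep (must start by minute 188). With a 15-minute duration, plating setup must start by 188 − 15 = minute 173.
Sauce base has to be done before plating setup (must start by minute 173). That means finishing by minute 173, i.e. starting by 173 − 70 = minute 103.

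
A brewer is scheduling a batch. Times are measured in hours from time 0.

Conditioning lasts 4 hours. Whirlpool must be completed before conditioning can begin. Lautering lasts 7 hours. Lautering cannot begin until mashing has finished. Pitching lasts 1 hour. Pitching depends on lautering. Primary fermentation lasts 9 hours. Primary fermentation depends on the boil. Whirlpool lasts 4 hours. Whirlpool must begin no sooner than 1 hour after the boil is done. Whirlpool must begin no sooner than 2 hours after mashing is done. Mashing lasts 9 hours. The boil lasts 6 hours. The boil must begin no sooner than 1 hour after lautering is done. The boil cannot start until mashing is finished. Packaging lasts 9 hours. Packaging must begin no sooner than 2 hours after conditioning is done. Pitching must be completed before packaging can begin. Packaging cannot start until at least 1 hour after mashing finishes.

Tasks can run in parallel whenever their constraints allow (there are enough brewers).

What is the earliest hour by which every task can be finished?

Mashing has no prerequisites, so it starts at hour 0 and finishes at hour 9.
After mashing (finishes hour 9), lautering can start at hour 9 and finishes at hour 16.
Pitching waits on lautering (finishes hour 16), so it starts at hour 16 and finishes at 16 + 1 = hour 17.
The boil needs all of lautering (finishes hour 16, plus 1-hour gap → hour 17); mashing (finishes hour 9). That puts its earliest start at hour 17; it finishes at 17 + 6 = hour 23.
Primary fermentation waits on the boil (finishes hour 23), so it starts at hour 23 and finishes at 23 + 9 = hour 32.
Whirlpool has to wait for the boil (finishes hour 23, plus 1-hour gap → hour 24); mashing (finishes hour 9, plus 2-hour gap → hour 11). The latest of these is hour 24, so whirlpool runs hour 24 to 24 + 4 = hour 28.
After whirlpool (finishes hour 28), conditioning can start at hour 28 and finishes at hour 32.
Packaging needs all of conditioning (finishes hour 32, plus 2-hour gap → hour 34); pitching (finishes hour 17); mashing (finishes hour 9, plus 1-hour gap → hour 10). That puts its earliest start at hour 34; it finishes at 34 + 9 = hour 43.
All tasks are finished once the last one completes. Finish times: Mashing at 9, Lautering at 16, The boil at 23, Whirlpool at 28, Pitching at 17, Primary fermentation at 32, Conditioning at 32, Packaging at 43. The latest is hour 43.

43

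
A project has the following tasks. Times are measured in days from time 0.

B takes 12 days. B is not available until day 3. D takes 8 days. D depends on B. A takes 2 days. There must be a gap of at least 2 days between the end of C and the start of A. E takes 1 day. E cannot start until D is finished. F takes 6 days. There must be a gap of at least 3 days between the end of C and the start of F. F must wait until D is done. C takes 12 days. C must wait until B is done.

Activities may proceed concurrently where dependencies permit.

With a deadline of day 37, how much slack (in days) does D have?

8

After its own release at day 3, B can start at day 3 and finishes at day 15.
D cannot begin until B (finishes day 15). It runs from day 15 to 15 + 8 = day 23.

Working backward from the deadline:
F must finish by day 37; it takes 6 days, so it must start by 37 − 6 = day 31.
To finish by day 37, E (duration 1) must start no later than day 36.
For D: E (must start by day 36); F (must start by day 31). The most restrictive is day 31; with an 8-day duration, D must start by day 23.
So D can start as early as day 15 and as late as day 23, giving 23 − 15 = 8 days of slack.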